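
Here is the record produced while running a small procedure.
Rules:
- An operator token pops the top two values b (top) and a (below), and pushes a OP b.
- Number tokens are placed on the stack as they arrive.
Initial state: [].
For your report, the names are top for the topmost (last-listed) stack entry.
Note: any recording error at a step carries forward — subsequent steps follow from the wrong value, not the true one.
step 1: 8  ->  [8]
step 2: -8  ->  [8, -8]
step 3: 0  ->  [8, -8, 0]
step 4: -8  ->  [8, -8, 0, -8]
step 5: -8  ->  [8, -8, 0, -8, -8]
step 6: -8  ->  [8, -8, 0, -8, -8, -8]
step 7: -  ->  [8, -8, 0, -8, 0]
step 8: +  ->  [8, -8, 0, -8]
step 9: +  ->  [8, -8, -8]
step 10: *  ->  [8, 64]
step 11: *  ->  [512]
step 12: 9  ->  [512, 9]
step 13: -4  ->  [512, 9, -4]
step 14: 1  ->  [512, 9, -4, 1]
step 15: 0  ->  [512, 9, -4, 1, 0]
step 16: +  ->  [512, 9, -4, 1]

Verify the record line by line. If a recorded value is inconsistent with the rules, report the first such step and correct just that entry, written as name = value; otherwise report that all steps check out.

no error

Recomputing the run from the initial state:
step 1: [8]
step 2: [8, -8]
step 3: [8, -8, 0]
step 4: [8, -8, 0, -8]
step 5: [8, -8, 0, -8, -8]
step 6: [8, -8, 0, -8, -8, -8]
step 7: [8, -8, 0, -8, 0]
step 8: [8, -8, 0, -8]
step 9: [8, -8, -8]
step 10: [8, 64]
step 11: [512]
step 12: [512, 9]
step 13: [512, 9, -4]
step 14: [512, 9, -4, 1]
step 15: [512, 9, -4, 1, 0]
step 16: [512, 9, -4, 1]
This matches the record at every step.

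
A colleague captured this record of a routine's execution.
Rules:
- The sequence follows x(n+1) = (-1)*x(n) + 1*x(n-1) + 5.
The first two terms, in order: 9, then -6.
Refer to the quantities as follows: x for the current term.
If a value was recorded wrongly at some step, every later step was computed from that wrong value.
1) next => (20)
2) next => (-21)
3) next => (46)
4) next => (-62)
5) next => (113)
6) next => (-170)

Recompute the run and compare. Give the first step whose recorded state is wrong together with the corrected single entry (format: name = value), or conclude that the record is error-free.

Recomputing the run from the initial state:
step 1: x = 20
step 2: x = -21
step 3: x = 46
step 4: x = -62
step 5: x = 113
step 6: x = -170
This matches the record at every step.

no error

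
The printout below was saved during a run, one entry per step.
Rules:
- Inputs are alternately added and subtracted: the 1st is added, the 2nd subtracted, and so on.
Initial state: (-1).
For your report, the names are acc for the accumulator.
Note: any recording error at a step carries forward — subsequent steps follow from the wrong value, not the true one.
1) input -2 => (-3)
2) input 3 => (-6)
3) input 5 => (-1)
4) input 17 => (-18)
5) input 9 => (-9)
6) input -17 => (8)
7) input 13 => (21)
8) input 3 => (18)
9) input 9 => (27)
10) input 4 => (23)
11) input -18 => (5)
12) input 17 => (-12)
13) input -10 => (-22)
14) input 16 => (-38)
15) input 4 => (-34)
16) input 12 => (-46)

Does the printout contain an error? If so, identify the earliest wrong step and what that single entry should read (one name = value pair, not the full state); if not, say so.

no error

Recomputing the run from the initial state:
step 1: acc = -3
step 2: acc = -6
step 3: acc = -1
step 4: acc = -18
step 5: acc = -9
step 6: acc = 8
step 7: acc = 21
step 8: acc = 18
step 9: acc = 27
step 10: acc = 23
step 11: acc = 5
step 12: acc = -12
step 13: acc = -22
step 14: acc = -38
step 15: acc = -34
step 16: acc = -46
This matches the printout at every step.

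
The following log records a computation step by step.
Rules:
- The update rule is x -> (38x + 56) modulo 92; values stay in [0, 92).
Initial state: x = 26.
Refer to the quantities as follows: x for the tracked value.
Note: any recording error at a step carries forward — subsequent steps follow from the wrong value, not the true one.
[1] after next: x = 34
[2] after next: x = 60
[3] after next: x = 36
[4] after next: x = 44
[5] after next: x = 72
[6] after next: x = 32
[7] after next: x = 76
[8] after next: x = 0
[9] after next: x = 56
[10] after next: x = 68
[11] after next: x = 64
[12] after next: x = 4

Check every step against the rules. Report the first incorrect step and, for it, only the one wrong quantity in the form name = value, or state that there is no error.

step 1, x = 32

1. x = (38*26 + 56) mod 92 = 32 (a discrepancy with the log)
So the first discrepancy is step 1, where the right value is x = 32.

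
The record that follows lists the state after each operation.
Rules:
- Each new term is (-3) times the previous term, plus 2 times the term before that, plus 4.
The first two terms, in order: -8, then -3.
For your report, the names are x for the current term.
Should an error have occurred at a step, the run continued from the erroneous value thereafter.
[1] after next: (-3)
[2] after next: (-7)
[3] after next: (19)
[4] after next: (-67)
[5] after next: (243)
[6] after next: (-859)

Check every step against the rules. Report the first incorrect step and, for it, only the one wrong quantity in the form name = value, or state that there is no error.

step 2, x = 7

Recomputing the run from the initial state:
step 1: x = -3
step 2: x = 7
step 3: x = -23
step 4: x = 87
step 5: x = -303
step 6: x = 1087
The first disagreement with the record is at step 2, where the value should be x = 7.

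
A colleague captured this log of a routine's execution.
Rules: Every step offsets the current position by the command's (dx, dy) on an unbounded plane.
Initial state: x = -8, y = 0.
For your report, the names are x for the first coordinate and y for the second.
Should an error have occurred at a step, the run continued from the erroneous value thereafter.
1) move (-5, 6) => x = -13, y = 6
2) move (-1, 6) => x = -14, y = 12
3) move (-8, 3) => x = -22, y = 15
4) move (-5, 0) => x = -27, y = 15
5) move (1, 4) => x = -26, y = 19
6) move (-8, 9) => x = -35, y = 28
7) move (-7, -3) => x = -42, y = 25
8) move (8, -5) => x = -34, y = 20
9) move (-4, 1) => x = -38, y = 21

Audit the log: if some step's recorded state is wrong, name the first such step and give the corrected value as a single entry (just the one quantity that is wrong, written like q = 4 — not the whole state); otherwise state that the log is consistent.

step 6, x = -34

1. x = -8 + (-5) = -13, y = 0 + (6) = 6 (confirmed correct)
2. x = -13 + (-1) = -14, y = 6 + (6) = 12 (no discrepancy)
3. x = -14 + (-8) = -22, y = 12 + (3) = 15 (matches)
4. x = -22 + (-5) = -27, y = 15 + (0) = 15 (same as recorded)
5. x = -27 + (1) = -26, y = 15 + (4) = 19 (consistent with the log)
6. x = -26 + (-8) = -34, y = 19 + (9) = 28 (the log disagrees here)
The audit stops at step 6: the recorded entry is wrong and should be x = -34.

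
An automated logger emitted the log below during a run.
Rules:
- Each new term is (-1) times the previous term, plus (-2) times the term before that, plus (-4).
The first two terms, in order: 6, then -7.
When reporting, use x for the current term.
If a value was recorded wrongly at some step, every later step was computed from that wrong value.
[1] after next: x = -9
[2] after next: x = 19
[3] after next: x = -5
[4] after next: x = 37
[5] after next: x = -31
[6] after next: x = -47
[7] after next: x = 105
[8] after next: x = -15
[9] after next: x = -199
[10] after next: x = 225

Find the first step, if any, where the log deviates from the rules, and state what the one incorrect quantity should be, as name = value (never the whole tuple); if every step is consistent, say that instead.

step 4, x = -37

step 1: x = -1*(-7) + (-2)*(6) + (-4) = -9 -> exactly as logged
step 2: x = -1*(-9) + (-2)*(-7) + (-4) = 19 -> no discrepancy
step 3: x = -1*(19) + (-2)*(-9) + (-4) = -5 -> no discrepancy
step 4: x = -1*(-5) + (-2)*(19) + (-4) = -37 -> not what was recorded
The earliest wrong entry is at step 4: it should read x = -37.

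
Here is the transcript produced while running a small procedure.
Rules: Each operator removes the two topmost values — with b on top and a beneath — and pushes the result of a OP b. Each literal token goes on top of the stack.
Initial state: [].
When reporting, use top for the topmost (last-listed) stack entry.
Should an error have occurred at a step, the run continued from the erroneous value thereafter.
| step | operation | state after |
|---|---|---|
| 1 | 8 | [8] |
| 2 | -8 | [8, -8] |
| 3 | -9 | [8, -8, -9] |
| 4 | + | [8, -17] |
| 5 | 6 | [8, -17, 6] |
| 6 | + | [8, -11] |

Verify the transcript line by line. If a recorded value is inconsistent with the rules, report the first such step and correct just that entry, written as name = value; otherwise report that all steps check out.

no error

Recomputing the run from the initial state:
step 1: [8]
step 2: [8, -8]
step 3: [8, -8, -9]
step 4: [8, -17]
step 5: [8, -17, 6]
step 6: [8, -11]
This matches the transcript at every step.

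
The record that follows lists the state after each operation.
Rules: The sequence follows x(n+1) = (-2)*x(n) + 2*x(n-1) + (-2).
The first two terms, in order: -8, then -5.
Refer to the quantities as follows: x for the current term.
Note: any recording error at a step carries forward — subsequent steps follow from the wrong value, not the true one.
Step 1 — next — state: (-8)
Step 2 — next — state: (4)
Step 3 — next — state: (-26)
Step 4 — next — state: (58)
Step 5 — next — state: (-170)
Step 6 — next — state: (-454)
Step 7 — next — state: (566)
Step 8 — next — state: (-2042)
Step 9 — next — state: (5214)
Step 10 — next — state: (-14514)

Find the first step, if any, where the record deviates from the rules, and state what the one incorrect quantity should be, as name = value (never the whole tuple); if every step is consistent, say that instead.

step 6, x = 454

Step 1: x = -2*(-5) + (2)*(-8) + (-2) = -8 — confirmed correct.
Step 2: x = -2*(-8) + (2)*(-5) + (-2) = 4 — matches.
Step 3: x = -2*(4) + (2)*(-8) + (-2) = -26 — checks out.
Step 4: x = -2*(-26) + (2)*(4) + (-2) = 58 — matches.
Step 5: x = -2*(58) + (2)*(-26) + (-2) = -170 — matches.
Step 6: x = -2*(-170) + (2)*(58) + (-2) = 454 — not what was recorded.
So the first discrepancy is step 6, where the right value is x = 454.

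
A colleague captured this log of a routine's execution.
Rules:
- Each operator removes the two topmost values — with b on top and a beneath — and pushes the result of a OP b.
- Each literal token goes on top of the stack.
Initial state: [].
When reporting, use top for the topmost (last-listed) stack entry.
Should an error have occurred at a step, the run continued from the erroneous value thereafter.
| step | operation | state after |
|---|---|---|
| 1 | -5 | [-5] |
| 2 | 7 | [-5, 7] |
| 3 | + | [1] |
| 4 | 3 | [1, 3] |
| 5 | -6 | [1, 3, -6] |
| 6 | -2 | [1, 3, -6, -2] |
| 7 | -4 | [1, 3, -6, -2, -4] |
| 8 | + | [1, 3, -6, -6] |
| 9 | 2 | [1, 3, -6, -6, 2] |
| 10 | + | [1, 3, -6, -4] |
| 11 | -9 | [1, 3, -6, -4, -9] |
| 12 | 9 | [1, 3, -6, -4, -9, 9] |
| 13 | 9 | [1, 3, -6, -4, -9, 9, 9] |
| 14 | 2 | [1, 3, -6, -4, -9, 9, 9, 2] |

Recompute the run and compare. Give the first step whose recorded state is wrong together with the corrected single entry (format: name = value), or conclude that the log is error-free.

step 3, top = 2

step 1: push -5: top = -5 -> matches
step 2: push 7: top = 7 -> confirmed correct
step 3: -5 + 7 = 2 -> the recorded entry deviates here
The audit stops at step 3: the recorded entry is wrong and should be top = 2.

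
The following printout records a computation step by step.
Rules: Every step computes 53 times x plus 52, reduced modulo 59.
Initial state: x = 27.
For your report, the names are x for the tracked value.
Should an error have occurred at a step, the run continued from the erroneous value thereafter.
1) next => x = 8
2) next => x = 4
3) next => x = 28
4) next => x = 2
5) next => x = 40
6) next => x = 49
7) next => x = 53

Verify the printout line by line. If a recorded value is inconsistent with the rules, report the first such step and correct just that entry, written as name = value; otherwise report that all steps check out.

step 6, x = 48

1. x = (53*27 + 52) mod 59 = 8 (same as recorded)
2. x = (53*8 + 52) mod 59 = 4 (exactly as logged)
3. x = (53*4 + 52) mod 59 = 28 (verified)
4. x = (53*28 + 52) mod 59 = 2 (consistent with the printout)
5. x = (53*2 + 52) mod 59 = 40 (consistent with the printout)
6. x = (53*40 + 52) mod 59 = 48 (the printout has a different value)
That makes step 6 the first incorrect line — x = 48 is what it should show.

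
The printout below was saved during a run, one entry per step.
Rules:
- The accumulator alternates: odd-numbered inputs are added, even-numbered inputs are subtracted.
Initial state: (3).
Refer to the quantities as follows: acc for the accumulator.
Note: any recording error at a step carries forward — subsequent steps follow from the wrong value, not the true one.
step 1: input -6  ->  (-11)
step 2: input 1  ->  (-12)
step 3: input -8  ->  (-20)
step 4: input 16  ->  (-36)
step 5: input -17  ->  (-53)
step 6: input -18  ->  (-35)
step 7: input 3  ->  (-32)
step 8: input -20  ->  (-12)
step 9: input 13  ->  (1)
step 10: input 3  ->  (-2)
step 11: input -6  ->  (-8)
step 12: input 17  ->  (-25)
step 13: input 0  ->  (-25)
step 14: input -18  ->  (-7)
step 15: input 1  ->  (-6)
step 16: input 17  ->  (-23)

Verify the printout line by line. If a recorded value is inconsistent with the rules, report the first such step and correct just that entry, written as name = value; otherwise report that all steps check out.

Step 1: acc = 3 + -6 = -3 — the entry is off here.
First deviation found at step 1; the corrected entry is acc = -3.

step 1, acc = -3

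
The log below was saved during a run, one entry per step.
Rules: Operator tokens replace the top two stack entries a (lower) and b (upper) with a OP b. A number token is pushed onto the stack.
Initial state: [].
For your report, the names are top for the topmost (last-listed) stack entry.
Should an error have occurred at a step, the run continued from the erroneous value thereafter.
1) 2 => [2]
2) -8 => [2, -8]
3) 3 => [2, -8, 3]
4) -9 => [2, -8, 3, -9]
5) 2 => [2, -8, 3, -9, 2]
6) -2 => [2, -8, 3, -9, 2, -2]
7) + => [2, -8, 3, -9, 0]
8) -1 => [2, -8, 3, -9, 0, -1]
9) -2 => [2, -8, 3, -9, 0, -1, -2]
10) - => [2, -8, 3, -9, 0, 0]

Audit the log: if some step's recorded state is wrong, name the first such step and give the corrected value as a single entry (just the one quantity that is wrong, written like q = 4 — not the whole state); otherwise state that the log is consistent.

Recomputing the run from the initial state:
step 1: [2]
step 2: [2, -8]
step 3: [2, -8, 3]
step 4: [2, -8, 3, -9]
step 5: [2, -8, 3, -9, 2]
step 6: [2, -8, 3, -9, 2, -2]
step 7: [2, -8, 3, -9, 0]
step 8: [2, -8, 3, -9, 0, -1]
step 9: [2, -8, 3, -9, 0, -1, -2]
step 10: [2, -8, 3, -9, 0, 1]
The first disagreement with the log is at step 10, where the value should be top = 1.

step 10, top = 1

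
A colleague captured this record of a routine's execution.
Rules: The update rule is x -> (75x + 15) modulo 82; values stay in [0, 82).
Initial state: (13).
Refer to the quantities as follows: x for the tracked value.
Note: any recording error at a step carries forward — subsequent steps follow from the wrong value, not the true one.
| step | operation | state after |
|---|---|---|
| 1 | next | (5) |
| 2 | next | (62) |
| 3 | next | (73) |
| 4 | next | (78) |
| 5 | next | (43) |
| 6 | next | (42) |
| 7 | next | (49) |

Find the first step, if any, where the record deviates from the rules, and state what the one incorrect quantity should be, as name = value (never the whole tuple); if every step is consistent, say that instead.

step 1, x = 6

Recomputing the run from the initial state:
step 1: x = 6
step 2: x = 55
step 3: x = 40
step 4: x = 63
step 5: x = 66
step 6: x = 45
step 7: x = 28
The first disagreement with the record is at step 1, where the value should be x = 6.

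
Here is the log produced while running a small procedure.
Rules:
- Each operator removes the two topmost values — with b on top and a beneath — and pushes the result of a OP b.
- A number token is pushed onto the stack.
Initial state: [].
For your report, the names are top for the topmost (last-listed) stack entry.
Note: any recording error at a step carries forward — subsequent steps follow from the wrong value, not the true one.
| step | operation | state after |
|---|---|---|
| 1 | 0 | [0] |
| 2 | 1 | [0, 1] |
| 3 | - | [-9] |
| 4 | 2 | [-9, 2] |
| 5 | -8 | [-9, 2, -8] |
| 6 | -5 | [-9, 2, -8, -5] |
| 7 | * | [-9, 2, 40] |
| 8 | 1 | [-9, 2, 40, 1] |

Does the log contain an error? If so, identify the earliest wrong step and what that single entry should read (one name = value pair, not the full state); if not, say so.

step 3, top = -1

1. push 0: top = 0 (verified)
2. push 1: top = 1 (no discrepancy)
3. 0 - 1 = -1 (the recorded entry deviates here)
So the first discrepancy is step 3, where the right value is top = -1.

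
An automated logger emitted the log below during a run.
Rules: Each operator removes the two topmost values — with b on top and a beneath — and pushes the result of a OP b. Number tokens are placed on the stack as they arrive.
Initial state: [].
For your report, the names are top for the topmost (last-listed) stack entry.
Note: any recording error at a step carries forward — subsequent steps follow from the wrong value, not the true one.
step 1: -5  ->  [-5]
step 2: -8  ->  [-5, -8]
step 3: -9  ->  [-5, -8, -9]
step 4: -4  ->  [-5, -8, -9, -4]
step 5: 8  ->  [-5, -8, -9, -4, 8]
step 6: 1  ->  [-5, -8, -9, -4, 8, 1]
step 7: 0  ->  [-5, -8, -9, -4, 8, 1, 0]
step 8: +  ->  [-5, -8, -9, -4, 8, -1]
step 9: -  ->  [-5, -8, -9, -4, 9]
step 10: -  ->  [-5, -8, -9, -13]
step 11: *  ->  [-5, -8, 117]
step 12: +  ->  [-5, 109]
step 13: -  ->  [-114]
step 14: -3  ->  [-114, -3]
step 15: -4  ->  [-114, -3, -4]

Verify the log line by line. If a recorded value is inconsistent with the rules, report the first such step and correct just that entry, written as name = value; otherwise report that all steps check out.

step 8, top = 1

Recomputing the run from the initial state:
step 1: [-5]
step 2: [-5, -8]
step 3: [-5, -8, -9]
step 4: [-5, -8, -9, -4]
step 5: [-5, -8, -9, -4, 8]
step 6: [-5, -8, -9, -4, 8, 1]
step 7: [-5, -8, -9, -4, 8, 1, 0]
step 8: [-5, -8, -9, -4, 8, 1]
step 9: [-5, -8, -9, -4, 7]
step 10: [-5, -8, -9, -11]
step 11: [-5, -8, 99]
step 12: [-5, 91]
step 13: [-96]
step 14: [-96, -3]
step 15: [-96, -3, -4]
The first disagreement with the log is at step 8, where the value should be top = 1.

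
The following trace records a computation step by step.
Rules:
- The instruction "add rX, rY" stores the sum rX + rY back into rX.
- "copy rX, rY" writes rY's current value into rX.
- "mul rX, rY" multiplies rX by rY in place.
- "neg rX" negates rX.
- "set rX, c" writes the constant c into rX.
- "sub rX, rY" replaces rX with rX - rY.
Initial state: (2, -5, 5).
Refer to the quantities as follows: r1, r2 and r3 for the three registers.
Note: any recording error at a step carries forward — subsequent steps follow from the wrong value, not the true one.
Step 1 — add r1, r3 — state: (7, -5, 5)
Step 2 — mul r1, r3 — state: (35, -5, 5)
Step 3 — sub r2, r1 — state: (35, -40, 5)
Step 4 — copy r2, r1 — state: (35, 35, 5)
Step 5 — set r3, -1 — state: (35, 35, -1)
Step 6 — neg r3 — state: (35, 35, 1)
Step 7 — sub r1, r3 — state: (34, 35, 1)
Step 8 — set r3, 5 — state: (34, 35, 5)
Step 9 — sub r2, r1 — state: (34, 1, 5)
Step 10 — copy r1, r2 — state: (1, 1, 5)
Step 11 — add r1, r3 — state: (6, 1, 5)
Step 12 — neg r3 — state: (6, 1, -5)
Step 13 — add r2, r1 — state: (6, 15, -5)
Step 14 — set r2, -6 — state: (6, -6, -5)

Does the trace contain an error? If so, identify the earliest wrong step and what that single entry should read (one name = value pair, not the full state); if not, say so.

1. r1 = 2 + 5 = 7 (same as recorded)
2. r1 = 7 * 5 = 35 (no discrepancy)
3. r2 = -5 - 35 = -40 (verified)
4. r2 = 35 (same as recorded)
5. r3 = -1 (verified)
6. r3 = -(-1) = 1 (checks out)
7. r1 = 35 - 1 = 34 (same as recorded)
8. r3 = 5 (same as recorded)
9. r2 = 35 - 34 = 1 (consistent with the trace)
10. r1 = 1 (checks out)
11. r1 = 1 + 5 = 6 (same as recorded)
12. r3 = -(5) = -5 (confirmed correct)
13. r2 = 1 + 6 = 7 (first mismatch against the trace)
First incorrect step: 13; the correct value is r2 = 7.

step 13, r2 = 7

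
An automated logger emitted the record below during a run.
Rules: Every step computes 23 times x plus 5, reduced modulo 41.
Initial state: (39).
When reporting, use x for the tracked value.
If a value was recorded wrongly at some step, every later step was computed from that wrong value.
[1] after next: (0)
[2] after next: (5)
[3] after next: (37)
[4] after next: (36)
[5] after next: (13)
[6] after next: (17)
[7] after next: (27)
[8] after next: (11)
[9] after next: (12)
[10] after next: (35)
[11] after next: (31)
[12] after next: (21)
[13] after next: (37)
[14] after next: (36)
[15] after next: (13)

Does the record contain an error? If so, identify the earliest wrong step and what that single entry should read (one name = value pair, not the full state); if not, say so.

step 3, x = 38

step 1: x = (23*39 + 5) mod 41 = 0 -> confirmed correct
step 2: x = (23*0 + 5) mod 41 = 5 -> agrees with the record
step 3: x = (23*5 + 5) mod 41 = 38 -> the recorded entry deviates here
Step 3 is the first one off; corrected, x = 38.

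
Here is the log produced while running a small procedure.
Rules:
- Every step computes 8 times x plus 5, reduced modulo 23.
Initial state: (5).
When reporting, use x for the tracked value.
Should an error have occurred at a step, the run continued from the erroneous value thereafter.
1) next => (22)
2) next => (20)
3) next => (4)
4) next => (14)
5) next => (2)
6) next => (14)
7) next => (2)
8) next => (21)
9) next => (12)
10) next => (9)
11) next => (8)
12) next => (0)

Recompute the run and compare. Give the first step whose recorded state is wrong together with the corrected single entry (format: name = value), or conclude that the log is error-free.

step 6, x = 21

Step 1: x = (8*5 + 5) mod 23 = 22 — in agreement.
Step 2: x = (8*22 + 5) mod 23 = 20 — in agreement.
Step 3: x = (8*20 + 5) mod 23 = 4 — matches.
Step 4: x = (8*4 + 5) mod 23 = 14 — in agreement.
Step 5: x = (8*14 + 5) mod 23 = 2 — verified.
Step 6: x = (8*2 + 5) mod 23 = 21 — first mismatch against the log.
So the first discrepancy is step 6, where the right value is x = 21.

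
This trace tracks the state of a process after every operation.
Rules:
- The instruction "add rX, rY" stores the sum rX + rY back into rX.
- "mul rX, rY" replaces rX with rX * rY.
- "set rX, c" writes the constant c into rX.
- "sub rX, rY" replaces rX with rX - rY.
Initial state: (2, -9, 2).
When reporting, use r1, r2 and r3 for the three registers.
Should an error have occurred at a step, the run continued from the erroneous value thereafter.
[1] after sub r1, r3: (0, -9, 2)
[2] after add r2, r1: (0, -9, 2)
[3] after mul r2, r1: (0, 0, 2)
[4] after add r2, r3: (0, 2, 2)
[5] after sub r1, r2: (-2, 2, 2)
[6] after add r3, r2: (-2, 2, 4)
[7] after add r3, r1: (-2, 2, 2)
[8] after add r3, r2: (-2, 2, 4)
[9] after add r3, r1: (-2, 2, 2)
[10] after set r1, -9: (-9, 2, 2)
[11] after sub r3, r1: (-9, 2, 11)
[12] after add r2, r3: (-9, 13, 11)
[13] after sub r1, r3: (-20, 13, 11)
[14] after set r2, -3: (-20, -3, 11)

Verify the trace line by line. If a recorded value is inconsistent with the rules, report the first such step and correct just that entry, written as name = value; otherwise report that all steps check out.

1. r1 = 2 - 2 = 0 (confirmed correct)
2. r2 = -9 + 0 = -9 (no discrepancy)
3. r2 = -9 * 0 = 0 (agrees with the trace)
4. r2 = 0 + 2 = 2 (in agreement)
5. r1 = 0 - 2 = -2 (agrees with the trace)
6. r3 = 2 + 2 = 4 (same as recorded)
7. r3 = 4 + -2 = 2 (in agreement)
8. r3 = 2 + 2 = 4 (no discrepancy)
9. r3 = 4 + -2 = 2 (matches)
10. r1 = -9 (in agreement)
11. r3 = 2 - -9 = 11 (exactly as logged)
12. r2 = 2 + 11 = 13 (no discrepancy)
13. r1 = -9 - 11 = -20 (matches)
14. r2 = -3 (agrees with the trace)
Every step is consistent.

no error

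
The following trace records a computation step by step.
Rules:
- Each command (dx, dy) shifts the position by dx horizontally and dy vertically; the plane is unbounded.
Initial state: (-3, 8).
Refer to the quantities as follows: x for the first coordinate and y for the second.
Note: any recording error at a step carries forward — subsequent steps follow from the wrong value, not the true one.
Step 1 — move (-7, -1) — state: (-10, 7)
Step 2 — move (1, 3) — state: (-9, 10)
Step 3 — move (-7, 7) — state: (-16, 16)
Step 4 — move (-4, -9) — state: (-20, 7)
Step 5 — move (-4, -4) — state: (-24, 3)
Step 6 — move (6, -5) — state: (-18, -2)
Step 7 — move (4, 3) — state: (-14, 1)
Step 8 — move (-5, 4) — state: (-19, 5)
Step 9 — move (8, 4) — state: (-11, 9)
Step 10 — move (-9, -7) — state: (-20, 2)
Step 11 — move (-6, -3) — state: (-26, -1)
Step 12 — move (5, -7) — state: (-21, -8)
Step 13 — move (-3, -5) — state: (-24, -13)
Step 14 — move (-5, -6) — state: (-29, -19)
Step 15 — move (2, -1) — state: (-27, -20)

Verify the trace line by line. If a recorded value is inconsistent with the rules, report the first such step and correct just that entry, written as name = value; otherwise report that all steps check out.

step 3, y = 17

step 1: x = -3 + (-7) = -10, y = 8 + (-1) = 7 -> matches
step 2: x = -10 + (1) = -9, y = 7 + (3) = 10 -> verified
step 3: x = -9 + (-7) = -16, y = 10 + (7) = 17 -> the trace disagrees here
The audit stops at step 3: the recorded entry is wrong and should be y = 17.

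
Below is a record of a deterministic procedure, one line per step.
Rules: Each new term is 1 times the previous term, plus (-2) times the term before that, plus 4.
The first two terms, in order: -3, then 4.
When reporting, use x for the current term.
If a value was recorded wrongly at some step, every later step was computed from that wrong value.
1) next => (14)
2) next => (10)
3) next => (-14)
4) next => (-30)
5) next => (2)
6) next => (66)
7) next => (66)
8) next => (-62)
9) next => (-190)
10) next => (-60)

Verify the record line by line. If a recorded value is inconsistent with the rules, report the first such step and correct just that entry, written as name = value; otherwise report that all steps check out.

step 10, x = -62

1. x = 1*(4) + (-2)*(-3) + (4) = 14 (same as recorded)
2. x = 1*(14) + (-2)*(4) + (4) = 10 (checks out)
3. x = 1*(10) + (-2)*(14) + (4) = -14 (no discrepancy)
4. x = 1*(-14) + (-2)*(10) + (4) = -30 (confirmed correct)
5. x = 1*(-30) + (-2)*(-14) + (4) = 2 (in agreement)
6. x = 1*(2) + (-2)*(-30) + (4) = 66 (no discrepancy)
7. x = 1*(66) + (-2)*(2) + (4) = 66 (checks out)
8. x = 1*(66) + (-2)*(66) + (4) = -62 (checks out)
9. x = 1*(-62) + (-2)*(66) + (4) = -190 (same as recorded)
10. x = 1*(-190) + (-2)*(-62) + (4) = -62 (the record disagrees here)
The audit stops at step 10: the recorded entry is wrong and should be x = -62.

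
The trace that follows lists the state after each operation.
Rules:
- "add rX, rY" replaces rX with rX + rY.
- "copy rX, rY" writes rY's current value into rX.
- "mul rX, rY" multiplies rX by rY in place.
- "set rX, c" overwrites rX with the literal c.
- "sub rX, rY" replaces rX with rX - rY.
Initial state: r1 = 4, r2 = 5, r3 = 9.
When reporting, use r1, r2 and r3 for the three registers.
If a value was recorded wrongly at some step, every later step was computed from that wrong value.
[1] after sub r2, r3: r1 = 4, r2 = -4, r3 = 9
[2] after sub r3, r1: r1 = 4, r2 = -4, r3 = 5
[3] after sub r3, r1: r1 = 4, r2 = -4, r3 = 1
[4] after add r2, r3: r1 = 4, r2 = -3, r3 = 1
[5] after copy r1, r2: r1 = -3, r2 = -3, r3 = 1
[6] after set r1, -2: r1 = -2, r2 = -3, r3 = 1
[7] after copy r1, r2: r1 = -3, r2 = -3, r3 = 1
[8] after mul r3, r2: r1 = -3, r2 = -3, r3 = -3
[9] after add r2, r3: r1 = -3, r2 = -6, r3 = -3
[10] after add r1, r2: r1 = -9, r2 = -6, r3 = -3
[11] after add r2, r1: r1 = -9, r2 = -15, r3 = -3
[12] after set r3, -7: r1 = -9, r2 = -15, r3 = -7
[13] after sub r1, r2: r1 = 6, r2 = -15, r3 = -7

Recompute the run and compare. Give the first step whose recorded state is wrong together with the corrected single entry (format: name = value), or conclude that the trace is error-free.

no error

Recomputing the run from the initial state:
step 1: r1 = 4, r2 = -4, r3 = 9
step 2: r1 = 4, r2 = -4, r3 = 5
step 3: r1 = 4, r2 = -4, r3 = 1
step 4: r1 = 4, r2 = -3, r3 = 1
step 5: r1 = -3, r2 = -3, r3 = 1
step 6: r1 = -2, r2 = -3, r3 = 1
step 7: r1 = -3, r2 = -3, r3 = 1
step 8: r1 = -3, r2 = -3, r3 = -3
step 9: r1 = -3, r2 = -6, r3 = -3
step 10: r1 = -9, r2 = -6, r3 = -3
step 11: r1 = -9, r2 = -15, r3 = -3
step 12: r1 = -9, r2 = -15, r3 = -7
step 13: r1 = 6, r2 = -15, r3 = -7
This matches the trace at every step.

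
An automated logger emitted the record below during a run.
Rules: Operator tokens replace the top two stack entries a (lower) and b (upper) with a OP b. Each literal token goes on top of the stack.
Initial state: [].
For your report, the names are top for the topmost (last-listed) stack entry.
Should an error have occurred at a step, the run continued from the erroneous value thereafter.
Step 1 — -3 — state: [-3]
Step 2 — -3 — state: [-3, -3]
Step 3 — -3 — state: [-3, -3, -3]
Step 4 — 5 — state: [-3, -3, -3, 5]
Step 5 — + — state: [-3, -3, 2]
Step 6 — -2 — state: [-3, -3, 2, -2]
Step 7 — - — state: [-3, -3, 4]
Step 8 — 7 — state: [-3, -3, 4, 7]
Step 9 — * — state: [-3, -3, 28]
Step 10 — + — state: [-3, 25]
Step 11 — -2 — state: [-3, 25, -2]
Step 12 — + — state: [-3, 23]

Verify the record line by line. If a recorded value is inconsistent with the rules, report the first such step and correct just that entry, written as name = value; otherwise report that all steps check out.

no error

step 1: push -3: top = -3 -> confirmed correct
step 2: push -3: top = -3 -> checks out
step 3: push -3: top = -3 -> consistent with the record
step 4: push 5: top = 5 -> no discrepancy
step 5: -3 + 5 = 2 -> consistent with the record
step 6: push -2: top = -2 -> checks out
step 7: 2 - -2 = 4 -> no discrepancy
step 8: push 7: top = 7 -> exactly as logged
step 9: 4 * 7 = 28 -> same as recorded
step 10: -3 + 28 = 25 -> in agreement
step 11: push -2: top = -2 -> checks out
step 12: 25 + -2 = 23 -> agrees with the record
The whole run recomputes cleanly — no discrepancies.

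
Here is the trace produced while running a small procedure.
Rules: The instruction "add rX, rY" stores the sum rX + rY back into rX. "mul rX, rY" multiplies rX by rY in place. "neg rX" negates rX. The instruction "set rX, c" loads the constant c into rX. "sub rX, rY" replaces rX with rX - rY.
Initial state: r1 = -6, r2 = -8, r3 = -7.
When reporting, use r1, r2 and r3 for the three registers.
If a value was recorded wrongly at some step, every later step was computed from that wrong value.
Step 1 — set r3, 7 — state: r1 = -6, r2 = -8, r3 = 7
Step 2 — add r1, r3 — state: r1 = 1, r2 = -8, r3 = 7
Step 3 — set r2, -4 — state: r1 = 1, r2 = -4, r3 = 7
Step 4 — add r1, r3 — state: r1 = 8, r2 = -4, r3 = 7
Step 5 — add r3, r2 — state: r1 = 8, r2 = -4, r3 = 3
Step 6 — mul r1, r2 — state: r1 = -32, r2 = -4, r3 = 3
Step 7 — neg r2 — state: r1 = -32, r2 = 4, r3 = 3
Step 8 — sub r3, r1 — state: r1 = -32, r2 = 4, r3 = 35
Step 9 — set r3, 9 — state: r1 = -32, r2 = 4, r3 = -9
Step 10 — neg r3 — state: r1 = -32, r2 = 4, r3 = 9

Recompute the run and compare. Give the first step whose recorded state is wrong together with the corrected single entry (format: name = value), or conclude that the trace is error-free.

step 9, r3 = 9

Recomputing the run from the initial state:
step 1: r1 = -6, r2 = -8, r3 = 7
step 2: r1 = 1, r2 = -8, r3 = 7
step 3: r1 = 1, r2 = -4, r3 = 7
step 4: r1 = 8, r2 = -4, r3 = 7
step 5: r1 = 8, r2 = -4, r3 = 3
step 6: r1 = -32, r2 = -4, r3 = 3
step 7: r1 = -32, r2 = 4, r3 = 3
step 8: r1 = -32, r2 = 4, r3 = 35
step 9: r1 = -32, r2 = 4, r3 = 9
step 10: r1 = -32, r2 = 4, r3 = -9
The first disagreement with the trace is at step 9, where the value should be r3 = 9.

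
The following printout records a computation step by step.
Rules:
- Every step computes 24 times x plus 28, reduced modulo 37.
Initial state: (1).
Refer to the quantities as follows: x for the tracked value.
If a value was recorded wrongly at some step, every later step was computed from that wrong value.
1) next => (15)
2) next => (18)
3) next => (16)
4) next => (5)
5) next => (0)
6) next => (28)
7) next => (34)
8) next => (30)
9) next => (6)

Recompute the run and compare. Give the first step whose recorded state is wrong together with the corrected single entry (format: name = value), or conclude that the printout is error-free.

step 1: x = (24*1 + 28) mod 37 = 15 -> in agreement
step 2: x = (24*15 + 28) mod 37 = 18 -> agrees with the printout
step 3: x = (24*18 + 28) mod 37 = 16 -> in agreement
step 4: x = (24*16 + 28) mod 37 = 5 -> consistent with the printout
step 5: x = (24*5 + 28) mod 37 = 0 -> verified
step 6: x = (24*0 + 28) mod 37 = 28 -> verified
step 7: x = (24*28 + 28) mod 37 = 34 -> consistent with the printout
step 8: x = (24*34 + 28) mod 37 = 30 -> confirmed correct
step 9: x = (24*30 + 28) mod 37 = 8 -> not what was recorded
That makes step 9 the first incorrect line — x = 8 is what it should show.

step 9, x = 8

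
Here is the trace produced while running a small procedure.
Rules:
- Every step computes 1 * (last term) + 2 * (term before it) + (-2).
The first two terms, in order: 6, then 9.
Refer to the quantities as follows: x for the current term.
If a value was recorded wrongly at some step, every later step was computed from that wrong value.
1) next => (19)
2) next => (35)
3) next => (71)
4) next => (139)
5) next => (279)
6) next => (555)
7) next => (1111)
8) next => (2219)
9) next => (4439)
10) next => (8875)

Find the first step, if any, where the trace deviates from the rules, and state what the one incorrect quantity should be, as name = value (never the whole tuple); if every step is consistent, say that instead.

no error

Step 1: x = 1*(9) + (2)*(6) + (-2) = 19 — exactly as logged.
Step 2: x = 1*(19) + (2)*(9) + (-2) = 35 — in agreement.
Step 3: x = 1*(35) + (2)*(19) + (-2) = 71 — agrees with the trace.
Step 4: x = 1*(71) + (2)*(35) + (-2) = 139 — checks out.
Step 5: x = 1*(139) + (2)*(71) + (-2) = 279 — exactly as logged.
Step 6: x = 1*(279) + (2)*(139) + (-2) = 555 — no discrepancy.
Step 7: x = 1*(555) + (2)*(279) + (-2) = 1111 — in agreement.
Step 8: x = 1*(1111) + (2)*(555) + (-2) = 2219 — confirmed correct.
Step 9: x = 1*(2219) + (2)*(1111) + (-2) = 4439 — consistent with the trace.
Step 10: x = 1*(4439) + (2)*(2219) + (-2) = 8875 — confirmed correct.
Every step is consistent.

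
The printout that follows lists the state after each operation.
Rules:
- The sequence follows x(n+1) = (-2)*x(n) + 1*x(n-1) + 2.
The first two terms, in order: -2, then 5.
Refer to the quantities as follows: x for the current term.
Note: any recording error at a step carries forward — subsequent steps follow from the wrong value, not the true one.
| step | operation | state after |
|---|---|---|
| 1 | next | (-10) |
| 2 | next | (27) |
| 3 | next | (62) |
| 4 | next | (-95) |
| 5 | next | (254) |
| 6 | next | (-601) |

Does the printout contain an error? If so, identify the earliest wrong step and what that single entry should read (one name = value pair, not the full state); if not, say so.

step 1: x = -2*(5) + (1)*(-2) + (2) = -10 -> consistent with the printout
step 2: x = -2*(-10) + (1)*(5) + (2) = 27 -> verified
step 3: x = -2*(27) + (1)*(-10) + (2) = -62 -> the printout disagrees here
So the first discrepancy is step 3, where the right value is x = -62.

step 3, x = -62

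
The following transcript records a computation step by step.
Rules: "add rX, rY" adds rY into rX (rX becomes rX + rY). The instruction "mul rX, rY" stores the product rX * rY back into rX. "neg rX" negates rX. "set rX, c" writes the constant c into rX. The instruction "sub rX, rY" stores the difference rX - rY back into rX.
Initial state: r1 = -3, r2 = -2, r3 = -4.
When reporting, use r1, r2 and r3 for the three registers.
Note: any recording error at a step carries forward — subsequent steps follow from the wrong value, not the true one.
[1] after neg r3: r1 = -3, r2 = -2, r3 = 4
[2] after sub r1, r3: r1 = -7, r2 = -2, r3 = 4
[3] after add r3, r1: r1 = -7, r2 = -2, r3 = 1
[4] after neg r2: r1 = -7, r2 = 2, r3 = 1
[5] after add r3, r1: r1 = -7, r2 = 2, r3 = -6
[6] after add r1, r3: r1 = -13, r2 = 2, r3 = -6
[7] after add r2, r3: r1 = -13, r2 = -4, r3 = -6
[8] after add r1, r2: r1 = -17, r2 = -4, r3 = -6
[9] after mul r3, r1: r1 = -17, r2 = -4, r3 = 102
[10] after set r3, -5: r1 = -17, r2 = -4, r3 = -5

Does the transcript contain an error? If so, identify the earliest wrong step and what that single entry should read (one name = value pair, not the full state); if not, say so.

step 3, r3 = -3

Step 1: r3 = -(-4) = 4 — same as recorded.
Step 2: r1 = -3 - 4 = -7 — verified.
Step 3: r3 = 4 + -7 = -3 — a discrepancy with the transcript.
Conclusion: step 3 carries the first error; the entry should be r3 = -3.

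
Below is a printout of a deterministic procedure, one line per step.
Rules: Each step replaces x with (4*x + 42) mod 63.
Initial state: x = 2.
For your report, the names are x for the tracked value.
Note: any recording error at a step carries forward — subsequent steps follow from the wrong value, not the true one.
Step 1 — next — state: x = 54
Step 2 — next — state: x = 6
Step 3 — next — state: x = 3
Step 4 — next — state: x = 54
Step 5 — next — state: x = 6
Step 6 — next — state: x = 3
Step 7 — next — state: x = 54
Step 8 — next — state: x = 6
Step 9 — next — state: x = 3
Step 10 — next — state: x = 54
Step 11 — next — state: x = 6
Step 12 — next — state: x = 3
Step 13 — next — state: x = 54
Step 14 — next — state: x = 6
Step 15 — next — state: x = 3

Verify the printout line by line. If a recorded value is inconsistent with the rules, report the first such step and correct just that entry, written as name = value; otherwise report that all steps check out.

step 1, x = 50

Recomputing the run from the initial state:
step 1: x = 50
step 2: x = 53
step 3: x = 2
step 4: x = 50
step 5: x = 53
step 6: x = 2
step 7: x = 50
step 8: x = 53
step 9: x = 2
step 10: x = 50
step 11: x = 53
step 12: x = 2
step 13: x = 50
step 14: x = 53
step 15: x = 2
The first disagreement with the printout is at step 1, where the value should be x = 50.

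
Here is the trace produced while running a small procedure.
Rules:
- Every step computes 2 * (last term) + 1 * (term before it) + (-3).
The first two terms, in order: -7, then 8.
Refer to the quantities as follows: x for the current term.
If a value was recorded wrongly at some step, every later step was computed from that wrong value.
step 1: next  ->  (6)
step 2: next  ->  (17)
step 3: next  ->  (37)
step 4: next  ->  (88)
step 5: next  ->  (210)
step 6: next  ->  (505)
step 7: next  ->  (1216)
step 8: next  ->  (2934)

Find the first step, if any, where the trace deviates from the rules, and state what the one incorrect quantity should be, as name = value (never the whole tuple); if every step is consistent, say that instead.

step 7, x = 1217

Step 1: x = 2*(8) + (1)*(-7) + (-3) = 6 — checks out.
Step 2: x = 2*(6) + (1)*(8) + (-3) = 17 — same as recorded.
Step 3: x = 2*(17) + (1)*(6) + (-3) = 37 — in agreement.
Step 4: x = 2*(37) + (1)*(17) + (-3) = 88 — agrees with the trace.
Step 5: x = 2*(88) + (1)*(37) + (-3) = 210 — same as recorded.
Step 6: x = 2*(210) + (1)*(88) + (-3) = 505 — in agreement.
Step 7: x = 2*(505) + (1)*(210) + (-3) = 1217 — this is not what the trace shows.
First deviation found at step 7; the corrected entry is x = 1217.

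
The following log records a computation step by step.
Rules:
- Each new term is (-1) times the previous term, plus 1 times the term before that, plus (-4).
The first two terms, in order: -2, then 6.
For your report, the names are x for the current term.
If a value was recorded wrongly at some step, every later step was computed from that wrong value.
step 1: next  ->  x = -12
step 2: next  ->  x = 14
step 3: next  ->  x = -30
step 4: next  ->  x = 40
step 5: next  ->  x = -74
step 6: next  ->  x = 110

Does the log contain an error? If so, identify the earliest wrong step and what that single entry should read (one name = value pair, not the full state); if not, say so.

1. x = -1*(6) + (1)*(-2) + (-4) = -12 (checks out)
2. x = -1*(-12) + (1)*(6) + (-4) = 14 (matches)
3. x = -1*(14) + (1)*(-12) + (-4) = -30 (same as recorded)
4. x = -1*(-30) + (1)*(14) + (-4) = 40 (agrees with the log)
5. x = -1*(40) + (1)*(-30) + (-4) = -74 (exactly as logged)
6. x = -1*(-74) + (1)*(40) + (-4) = 110 (checks out)
The whole run recomputes cleanly — no discrepancies.

no error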